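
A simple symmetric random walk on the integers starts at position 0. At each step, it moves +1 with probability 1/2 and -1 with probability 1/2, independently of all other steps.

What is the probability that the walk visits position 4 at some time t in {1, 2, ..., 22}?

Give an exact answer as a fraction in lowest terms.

Count via complement. Let g(t,s) = #length-t paths at position s with S_1..S_t all ≠ 4.
g(t,s) = g(t-1,s-1) + g(t-1,s+1) for s ≠ 4; g(t,4) = 0.
t=0: g(0,0)=1
t=1: g(1,-1)=1 g(1,1)=1
t=2: g(2,-2)=1 g(2,0)=2 g(2,2)=1
t=3: g(3,-3)=1 g(3,-1)=3 g(3,1)=3 g(3,3)=1
t=4: g(4,-4)=1 g(4,-2)=4 g(4,0)=6 g(4,2)=4
t=5: g(5,-5)=1 g(5,-3)=5 g(5,-1)=10 g(5,1)=10 g(5,3)=4
t=6: g(6,-6)=1 g(6,-4)=6 g(6,-2)=15 g(6,0)=20 g(6,2)=14
t=7: g(7,-7)=1 g(7,-5)=7 g(7,-3)=21 g(7,-1)=35 g(7,1)=34 g(7,3)=14
t=8: g(8,-8)=1 g(8,-6)=8 g(8,-4)=28 g(8,-2)=56 g(8,0)=69 g(8,2)=48
t=9: g(9,-9)=1 g(9,-7)=9 g(9,-5)=36 g(9,-3)=84 g(9,-1)=125 g(9,1)=117 g(9,3)=48
t=10: g(10,-10)=1 g(10,-8)=10 g(10,-6)=45 g(10,-4)=120 g(10,-2)=209 g(10,0)=242 g(10,2)=165
t=11: g(11,-11)=1 g(11,-9)=11 g(11,-7)=55 g(11,-5)=165 g(11,-3)=329 g(11,-1)=451 g(11,1)=407 g(11,3)=165
t=12: g(12,-12)=1 g(12,-10)=12 g(12,-8)=66 g(12,-6)=220 g(12,-4)=494 g(12,-2)=780 g(12,0)=858 g(12,2)=572
t=13: g(13,-13)=1 g(13,-11)=13 g(13,-9)=78 g(13,-7)=286 g(13,-5)=714 g(13,-3)=1274 g(13,-1)=1638 g(13,1)=1430 g(13,3)=572
t=14: g(14,-14)=1 g(14,-12)=14 g(14,-10)=91 g(14,-8)=364 g(14,-6)=1000 g(14,-4)=1988 g(14,-2)=2912 g(14,0)=3068 g(14,2)=2002
t=15: g(15,-15)=1 g(15,-13)=15 g(15,-11)=105 g(15,-9)=455 g(15,-7)=1364 g(15,-5)=2988 g(15,-3)=4900 g(15,-1)=5980 g(15,1)=5070 g(15,3)=2002
t=16: g(16,-16)=1 g(16,-14)=16 g(16,-12)=120 g(16,-10)=560 g(16,-8)=1819 g(16,-6)=4352 g(16,-4)=7888 g(16,-2)=10880 g(16,0)=11050 g(16,2)=7072
t=17: g(17,-17)=1 g(17,-15)=17 g(17,-13)=136 g(17,-11)=680 g(17,-9)=2379 g(17,-7)=6171 g(17,-5)=12240 g(17,-3)=18768 g(17,-1)=21930 g(17,1)=18122 g(17,3)=7072
t=18: g(18,-18)=1 g(18,-16)=18 g(18,-14)=153 g(18,-12)=816 g(18,-10)=3059 g(18,-8)=8550 g(18,-6)=18411 g(18,-4)=31008 g(18,-2)=40698 g(18,0)=40052 g(18,2)=25194
t=19: g(19,-19)=1 g(19,-17)=19 g(19,-15)=171 g(19,-13)=969 g(19,-11)=3875 g(19,-9)=11609 g(19,-7)=26961 g(19,-5)=49419 g(19,-3)=71706 g(19,-1)=80750 g(19,1)=65246 g(19,3)=25194
t=20: g(20,-20)=1 g(20,-18)=20 g(20,-16)=190 g(20,-14)=1140 g(20,-12)=4844 g(20,-10)=15484 g(20,-8)=38570 g(20,-6)=76380 g(20,-4)=121125 g(20,-2)=152456 g(20,0)=145996 g(20,2)=90440
t=21: g(21,-21)=1 g(21,-19)=21 g(21,-17)=210 g(21,-15)=1330 g(21,-13)=5984 g(21,-11)=20328 g(21,-9)=54054 g(21,-7)=114950 g(21,-5)=197505 g(21,-3)=273581 g(21,-1)=298452 g(21,1)=236436 g(21,3)=90440
t=22: g(22,-22)=1 g(22,-20)=22 g(22,-18)=231 g(22,-16)=1540 g(22,-14)=7314 g(22,-12)=26312 g(22,-10)=74382 g(22,-8)=169004 g(22,-6)=312455 g(22,-4)=471086 g(22,-2)=572033 g(22,0)=534888 g(22,2)=326876
Paths never hitting 4: Σ_s g(22,s) = 2496144
Paths hitting 4: 2^22 - 2496144 = 1698160
P = 1698160/4194304 = 106135/262144

Answer: 106135/262144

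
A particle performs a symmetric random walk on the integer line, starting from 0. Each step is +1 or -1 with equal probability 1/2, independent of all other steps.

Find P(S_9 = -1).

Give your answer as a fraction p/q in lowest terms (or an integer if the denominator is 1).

To reach position -1 after 9 steps: need 4 steps of +1 and 5 of -1.
Favorable paths: C(9,4) = 126
Total paths: 2^9 = 512
P = 126/512 = 63/256

Answer: 63/256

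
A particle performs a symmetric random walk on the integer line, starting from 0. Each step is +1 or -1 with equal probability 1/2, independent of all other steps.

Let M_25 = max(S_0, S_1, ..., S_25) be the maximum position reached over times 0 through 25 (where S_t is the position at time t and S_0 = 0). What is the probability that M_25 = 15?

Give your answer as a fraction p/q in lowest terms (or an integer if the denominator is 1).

Answer: 26565/16777216

Derivation:
Let M_25 = max(S_0,...,S_25). Use the reflection principle: for j ≥ 1, #{paths with M_25 ≥ j} = #{S_25 ≥ j} + #{S_25 ≥ j+1}.
By reflection, #{M_25 ≥ 15} = #{S_25 ≥ 15} + #{S_25 ≥ 16} = 68406 + 15276 = 83682.
#{M_25 ≥ 16} = #{S_25 ≥ 16} + #{S_25 ≥ 17} = 15276 + 15276 = 30552.
#{M_25 = 15} = 83682 - 30552 = 53130.
P(M_25 = 15) = 53130/33554432 = 26565/16777216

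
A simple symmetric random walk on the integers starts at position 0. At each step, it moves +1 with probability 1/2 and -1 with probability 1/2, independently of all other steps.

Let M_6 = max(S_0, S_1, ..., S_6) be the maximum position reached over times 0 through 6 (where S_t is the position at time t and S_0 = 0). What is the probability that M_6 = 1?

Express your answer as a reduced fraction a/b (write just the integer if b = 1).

Answer: 15/64

Derivation:
Let M_6 = max(S_0,...,S_6). Use the reflection principle: for j ≥ 1, #{paths with M_6 ≥ j} = #{S_6 ≥ j} + #{S_6 ≥ j+1}.
By reflection, #{M_6 ≥ 1} = #{S_6 ≥ 1} + #{S_6 ≥ 2} = 22 + 22 = 44.
#{M_6 ≥ 2} = #{S_6 ≥ 2} + #{S_6 ≥ 3} = 22 + 7 = 29.
#{M_6 = 1} = 44 - 29 = 15.
P(M_6 = 1) = 15/64 = 15/64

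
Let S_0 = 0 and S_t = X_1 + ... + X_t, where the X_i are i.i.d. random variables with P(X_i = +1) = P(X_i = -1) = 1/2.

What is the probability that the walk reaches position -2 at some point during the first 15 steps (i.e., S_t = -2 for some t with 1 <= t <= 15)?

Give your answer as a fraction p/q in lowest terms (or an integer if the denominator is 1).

Answer: 9949/16384

Derivation:
Count via complement. Let g(t,s) = #length-t paths at position s with S_1..S_t all ≠ -2.
g(t,s) = g(t-1,s-1) + g(t-1,s+1) for s ≠ -2; g(t,-2) = 0.
t=0: g(0,0)=1
t=1: g(1,-1)=1 g(1,1)=1
t=2: g(2,0)=2 g(2,2)=1
t=3: g(3,-1)=2 g(3,1)=3 g(3,3)=1
t=4: g(4,0)=5 g(4,2)=4 g(4,4)=1
t=5: g(5,-1)=5 g(5,1)=9 g(5,3)=5 g(5,5)=1
t=6: g(6,0)=14 g(6,2)=14 g(6,4)=6 g(6,6)=1
t=7: g(7,-1)=14 g(7,1)=28 g(7,3)=20 g(7,5)=7 g(7,7)=1
t=8: g(8,0)=42 g(8,2)=48 g(8,4)=27 g(8,6)=8 g(8,8)=1
t=9: g(9,-1)=42 g(9,1)=90 g(9,3)=75 g(9,5)=35 g(9,7)=9 g(9,9)=1
t=10: g(10,0)=132 g(10,2)=165 g(10,4)=110 g(10,6)=44 g(10,8)=10 g(10,10)=1
t=11: g(11,-1)=132 g(11,1)=297 g(11,3)=275 g(11,5)=154 g(11,7)=54 g(11,9)=11 g(11,11)=1
t=12: g(12,0)=429 g(12,2)=572 g(12,4)=429 g(12,6)=208 g(12,8)=65 g(12,10)=12 g(12,12)=1
t=13: g(13,-1)=429 g(13,1)=1001 g(13,3)=1001 g(13,5)=637 g(13,7)=273 g(13,9)=77 g(13,11)=13 g(13,13)=1
t=14: g(14,0)=1430 g(14,2)=2002 g(14,4)=1638 g(14,6)=910 g(14,8)=350 g(14,10)=90 g(14,12)=14 g(14,14)=1
t=15: g(15,-1)=1430 g(15,1)=3432 g(15,3)=3640 g(15,5)=2548 g(15,7)=1260 g(15,9)=440 g(15,11)=104 g(15,13)=15 g(15,15)=1
Paths never hitting -2: Σ_s g(15,s) = 12870
Paths hitting -2: 2^15 - 12870 = 19898
P = 19898/32768 = 9949/16384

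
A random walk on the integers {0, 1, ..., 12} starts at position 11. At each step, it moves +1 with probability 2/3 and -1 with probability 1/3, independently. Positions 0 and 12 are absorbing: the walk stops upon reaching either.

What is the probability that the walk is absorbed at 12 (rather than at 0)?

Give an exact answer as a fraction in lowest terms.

Answer: 4094/4095

Derivation:
Biased walk: p = 2/3, q = 1/3, r = q/p = 1/2
Gambler's ruin: P(hit 12 before 0 | start at 11) = (1 - r^a)/(1 - r^N)
r^11 = 1/2048; r^12 = 1/4096
P = (1 - 1/2048) / (1 - 1/4096) = 2047/2048 / 4095/4096 = 4094/4095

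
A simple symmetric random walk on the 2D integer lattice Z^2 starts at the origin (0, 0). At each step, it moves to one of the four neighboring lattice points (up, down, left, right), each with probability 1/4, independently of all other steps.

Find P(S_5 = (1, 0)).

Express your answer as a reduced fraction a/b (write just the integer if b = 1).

Answer: 25/256

Derivation:
Let h be the number of horizontal steps (so 5-h are vertical). To end at (1,0) need (h+1)/2 right-steps and ((5-h)+0)/2 up-steps.
Sum over h with 1 ≤ h ≤ 5, h ≡ 1 (mod 2), 5-h ≡ 0 (mod 2):
h=1: C(5,1)·C(1,1)·C(4,2) = 5·1·6 = 30
h=3: C(5,3)·C(3,2)·C(2,1) = 10·3·2 = 60
h=5: C(5,5)·C(5,3)·C(0,0) = 1·10·1 = 10
Total favorable: 100
Total paths: 4^5 = 1024
P = 100/1024 = 25/256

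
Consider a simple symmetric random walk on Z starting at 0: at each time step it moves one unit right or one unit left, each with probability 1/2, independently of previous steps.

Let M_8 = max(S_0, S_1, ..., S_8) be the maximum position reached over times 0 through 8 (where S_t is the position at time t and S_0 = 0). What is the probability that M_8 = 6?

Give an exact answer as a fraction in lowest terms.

Answer: 1/32

Derivation:
Let M_8 = max(S_0,...,S_8). Use the reflection principle: for j ≥ 1, #{paths with M_8 ≥ j} = #{S_8 ≥ j} + #{S_8 ≥ j+1}.
By reflection, #{M_8 ≥ 6} = #{S_8 ≥ 6} + #{S_8 ≥ 7} = 9 + 1 = 10.
#{M_8 ≥ 7} = #{S_8 ≥ 7} + #{S_8 ≥ 8} = 1 + 1 = 2.
#{M_8 = 6} = 10 - 2 = 8.
P(M_8 = 6) = 8/256 = 1/32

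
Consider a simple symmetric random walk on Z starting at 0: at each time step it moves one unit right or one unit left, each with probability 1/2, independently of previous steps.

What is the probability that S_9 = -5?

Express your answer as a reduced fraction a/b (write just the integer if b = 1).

To reach position -5 after 9 steps: need 2 steps of +1 and 7 of -1.
Favorable paths: C(9,2) = 36
Total paths: 2^9 = 512
P = 36/512 = 9/128

Answer: 9/128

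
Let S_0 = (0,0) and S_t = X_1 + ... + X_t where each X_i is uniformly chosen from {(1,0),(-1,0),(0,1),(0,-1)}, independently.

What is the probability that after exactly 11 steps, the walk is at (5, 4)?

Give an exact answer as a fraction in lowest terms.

Let h be the number of horizontal steps (so 11-h are vertical). To end at (5,4) need (h+5)/2 right-steps and ((11-h)+4)/2 up-steps.
Sum over h with 5 ≤ h ≤ 7, h ≡ 1 (mod 2), 11-h ≡ 0 (mod 2):
h=5: C(11,5)·C(5,5)·C(6,5) = 462·1·6 = 2772
h=7: C(11,7)·C(7,6)·C(4,4) = 330·7·1 = 2310
Total favorable: 5082
Total paths: 4^11 = 4194304
P = 5082/4194304 = 2541/2097152

Answer: 2541/2097152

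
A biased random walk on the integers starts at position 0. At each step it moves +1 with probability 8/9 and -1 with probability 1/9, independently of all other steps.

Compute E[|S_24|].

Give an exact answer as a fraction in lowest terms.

Answer: 496324569678082895425928/26588814358957503287787

Derivation:
S_24 takes values m ≡ 0 (mod 2) with |m| ≤ 24; P(S_24=m) = C(24,(24+m)/2) · (8/9)^((24+m)/2) · (1/9)^((24-m)/2).
Distribution: P(S=-24)=1/79766443076872509863361, P(S=-22)=64/26588814358957503287787, P(S=-20)=5888/26588814358957503287787, P(S=-18)=1036288/79766443076872509863361, P(S=-16)=14508032/26588814358957503287787, P(S=-14)=464257024/26588814358957503287787, P(S=-12)=35283533824/79766443076872509863361, P(S=-10)=80648077312/8862938119652501095929, P(S=-8)=1371017314304/8862938119652501095929, P(S=-6)=175490216230912/79766443076872509863361, P(S=-4)=701960864923648/26588814358957503287787, P(S=-2)=7147237897404416/26588814358957503287787, P(S=0)=185828185332514816/79766443076872509863361, P(S=2)=457423225433882624/26588814358957503287787, P(S=4)=2875231702727262208/26588814358957503287787, P(S=6)=46003707243636195328/79766443076872509863361, P(S=8)=23001853621818097664/8862938119652501095929, P(S=10)=86595213635079897088/8862938119652501095929, P(S=12)=2424665981782237118464/79766443076872509863361, P(S=14)=2041823984658725994496/26588814358957503287787, P(S=16)=4083647969317451988992/26588814358957503287787, P(S=18)=18668105002594066235392/79766443076872509863361, P(S=20)=6788401819125114994688/26588814358957503287787, P(S=22)=4722366482869645213696/26588814358957503287787, P(S=24)=4722366482869645213696/79766443076872509863361
E[|S_24|] = Σ_m |m|·P(S_24=m) = 496324569678082895425928/26588814358957503287787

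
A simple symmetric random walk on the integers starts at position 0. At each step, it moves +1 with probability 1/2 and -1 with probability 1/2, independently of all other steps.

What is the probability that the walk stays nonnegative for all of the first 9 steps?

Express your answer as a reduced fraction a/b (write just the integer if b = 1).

Let f(t,s) = #length-t paths at position s with S_1..S_t all ≥ 0.
f(t,s) = f(t-1,s-1) + f(t-1,s+1) for s ≥ 0; f(t,s) = 0 for s < 0.
t=0: f(0,0)=1
t=1: f(1,1)=1
t=2: f(2,0)=1 f(2,2)=1
t=3: f(3,1)=2 f(3,3)=1
t=4: f(4,0)=2 f(4,2)=3 f(4,4)=1
t=5: f(5,1)=5 f(5,3)=4 f(5,5)=1
t=6: f(6,0)=5 f(6,2)=9 f(6,4)=5 f(6,6)=1
t=7: f(7,1)=14 f(7,3)=14 f(7,5)=6 f(7,7)=1
t=8: f(8,0)=14 f(8,2)=28 f(8,4)=20 f(8,6)=7 f(8,8)=1
t=9: f(9,1)=42 f(9,3)=48 f(9,5)=27 f(9,7)=8 f(9,9)=1
Σ_s f(9,s) = 126
P = 126/512 = 63/256

Answer: 63/256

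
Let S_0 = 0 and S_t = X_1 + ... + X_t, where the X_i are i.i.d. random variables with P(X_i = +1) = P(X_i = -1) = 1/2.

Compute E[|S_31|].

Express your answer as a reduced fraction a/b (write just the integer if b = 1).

Answer: 300540195/67108864

Derivation:
S_31 takes values m ≡ 1 (mod 2) with |m| ≤ 31; P(S_31=m) = C(31,(31+m)/2)/2^31.
Total paths: 2^31 = 2147483648
Distribution: P(S=-31)=1/2147483648, P(S=-29)=31/2147483648, P(S=-27)=465/2147483648, P(S=-25)=4495/2147483648, P(S=-23)=31465/2147483648, P(S=-21)=169911/2147483648, P(S=-19)=736281/2147483648, P(S=-17)=2629575/2147483648, P(S=-15)=7888725/2147483648, P(S=-13)=20160075/2147483648, P(S=-11)=44352165/2147483648, P(S=-9)=84672315/2147483648, P(S=-7)=141120525/2147483648, P(S=-5)=206253075/2147483648, P(S=-3)=265182525/2147483648, P(S=-1)=300540195/2147483648, P(S=1)=300540195/2147483648, P(S=3)=265182525/2147483648, P(S=5)=206253075/2147483648, P(S=7)=141120525/2147483648, P(S=9)=84672315/2147483648, P(S=11)=44352165/2147483648, P(S=13)=20160075/2147483648, P(S=15)=7888725/2147483648, P(S=17)=2629575/2147483648, P(S=19)=736281/2147483648, P(S=21)=169911/2147483648, P(S=23)=31465/2147483648, P(S=25)=4495/2147483648, P(S=27)=465/2147483648, P(S=29)=31/2147483648, P(S=31)=1/2147483648
E[|S_31|] = Σ_m |m|·P(S_31=m) = 9617286240/2147483648 = 300540195/67108864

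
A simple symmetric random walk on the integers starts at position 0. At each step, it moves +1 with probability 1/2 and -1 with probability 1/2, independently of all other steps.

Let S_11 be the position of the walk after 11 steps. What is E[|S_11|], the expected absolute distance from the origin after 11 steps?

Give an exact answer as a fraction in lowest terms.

S_11 takes values m ≡ 1 (mod 2) with |m| ≤ 11; P(S_11=m) = C(11,(11+m)/2)/2^11.
Total paths: 2^11 = 2048
Distribution: P(S=-11)=1/2048, P(S=-9)=11/2048, P(S=-7)=55/2048, P(S=-5)=165/2048, P(S=-3)=330/2048, P(S=-1)=462/2048, P(S=1)=462/2048, P(S=3)=330/2048, P(S=5)=165/2048, P(S=7)=55/2048, P(S=9)=11/2048, P(S=11)=1/2048
E[|S_11|] = Σ_m |m|·P(S_11=m) = 5544/2048 = 693/256

Answer: 693/256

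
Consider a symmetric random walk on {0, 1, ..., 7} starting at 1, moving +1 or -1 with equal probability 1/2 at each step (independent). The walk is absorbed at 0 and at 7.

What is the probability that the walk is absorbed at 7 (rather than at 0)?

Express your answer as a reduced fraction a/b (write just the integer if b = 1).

Symmetric walk (p = 1/2): the harmonic-function argument gives P(hit 7 before 0 | start at 1) = a/N.
P = 1/7 = 1/7

Answer: 1/7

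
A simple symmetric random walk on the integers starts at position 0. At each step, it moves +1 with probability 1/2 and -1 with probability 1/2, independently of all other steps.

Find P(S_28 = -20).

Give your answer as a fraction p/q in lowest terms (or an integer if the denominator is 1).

Answer: 20475/268435456

Derivation:
To reach position -20 after 28 steps: need 4 steps of +1 and 24 of -1.
Favorable paths: C(28,4) = 20475
Total paths: 2^28 = 268435456
P = 20475/268435456 = 20475/268435456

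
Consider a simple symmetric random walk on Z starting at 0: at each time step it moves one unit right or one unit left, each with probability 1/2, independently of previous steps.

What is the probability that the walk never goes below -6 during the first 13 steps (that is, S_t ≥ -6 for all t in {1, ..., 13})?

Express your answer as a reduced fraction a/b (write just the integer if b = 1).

Let f(t,s) = #length-t paths at position s with S_1..S_t all ≥ -6.
f(t,s) = f(t-1,s-1) + f(t-1,s+1) for s ≥ -6; f(t,s) = 0 for s < -6.
t=0: f(0,0)=1
t=1: f(1,-1)=1 f(1,1)=1
t=2: f(2,-2)=1 f(2,0)=2 f(2,2)=1
t=3: f(3,-3)=1 f(3,-1)=3 f(3,1)=3 f(3,3)=1
t=4: f(4,-4)=1 f(4,-2)=4 f(4,0)=6 f(4,2)=4 f(4,4)=1
t=5: f(5,-5)=1 f(5,-3)=5 f(5,-1)=10 f(5,1)=10 f(5,3)=5 f(5,5)=1
t=6: f(6,-6)=1 f(6,-4)=6 f(6,-2)=15 f(6,0)=20 f(6,2)=15 f(6,4)=6 f(6,6)=1
t=7: f(7,-5)=7 f(7,-3)=21 f(7,-1)=35 f(7,1)=35 f(7,3)=21 f(7,5)=7 f(7,7)=1
t=8: f(8,-6)=7 f(8,-4)=28 f(8,-2)=56 f(8,0)=70 f(8,2)=56 f(8,4)=28 f(8,6)=8 f(8,8)=1
t=9: f(9,-5)=35 f(9,-3)=84 f(9,-1)=126 f(9,1)=126 f(9,3)=84 f(9,5)=36 f(9,7)=9 f(9,9)=1
t=10: f(10,-6)=35 f(10,-4)=119 f(10,-2)=210 f(10,0)=252 f(10,2)=210 f(10,4)=120 f(10,6)=45 f(10,8)=10 f(10,10)=1
t=11: f(11,-5)=154 f(11,-3)=329 f(11,-1)=462 f(11,1)=462 f(11,3)=330 f(11,5)=165 f(11,7)=55 f(11,9)=11 f(11,11)=1
t=12: f(12,-6)=154 f(12,-4)=483 f(12,-2)=791 f(12,0)=924 f(12,2)=792 f(12,4)=495 f(12,6)=220 f(12,8)=66 f(12,10)=12 f(12,12)=1
t=13: f(13,-5)=637 f(13,-3)=1274 f(13,-1)=1715 f(13,1)=1716 f(13,3)=1287 f(13,5)=715 f(13,7)=286 f(13,9)=78 f(13,11)=13 f(13,13)=1
Σ_s f(13,s) = 7722
P = 7722/8192 = 3861/4096

Answer: 3861/4096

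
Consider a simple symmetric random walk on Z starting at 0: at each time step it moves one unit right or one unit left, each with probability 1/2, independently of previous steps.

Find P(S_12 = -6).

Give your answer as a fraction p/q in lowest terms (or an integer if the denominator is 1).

Answer: 55/1024

Derivation:
To reach position -6 after 12 steps: need 3 steps of +1 and 9 of -1.
Favorable paths: C(12,3) = 220
Total paths: 2^12 = 4096
P = 220/4096 = 55/1024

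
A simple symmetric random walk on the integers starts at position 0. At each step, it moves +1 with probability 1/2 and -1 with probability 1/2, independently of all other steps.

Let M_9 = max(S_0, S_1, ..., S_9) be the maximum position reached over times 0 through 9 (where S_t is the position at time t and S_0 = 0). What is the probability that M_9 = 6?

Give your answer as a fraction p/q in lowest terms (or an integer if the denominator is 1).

Answer: 9/512

Derivation:
Let M_9 = max(S_0,...,S_9). Use the reflection principle: for j ≥ 1, #{paths with M_9 ≥ j} = #{S_9 ≥ j} + #{S_9 ≥ j+1}.
By reflection, #{M_9 ≥ 6} = #{S_9 ≥ 6} + #{S_9 ≥ 7} = 10 + 10 = 20.
#{M_9 ≥ 7} = #{S_9 ≥ 7} + #{S_9 ≥ 8} = 10 + 1 = 11.
#{M_9 = 6} = 20 - 11 = 9.
P(M_9 = 6) = 9/512 = 9/512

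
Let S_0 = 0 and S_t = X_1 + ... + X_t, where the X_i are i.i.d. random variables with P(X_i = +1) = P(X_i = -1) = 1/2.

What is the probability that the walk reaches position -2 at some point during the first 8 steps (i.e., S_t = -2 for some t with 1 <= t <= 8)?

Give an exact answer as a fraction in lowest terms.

Answer: 65/128

Derivation:
Count via complement. Let g(t,s) = #length-t paths at position s with S_1..S_t all ≠ -2.
g(t,s) = g(t-1,s-1) + g(t-1,s+1) for s ≠ -2; g(t,-2) = 0.
t=0: g(0,0)=1
t=1: g(1,-1)=1 g(1,1)=1
t=2: g(2,0)=2 g(2,2)=1
t=3: g(3,-1)=2 g(3,1)=3 g(3,3)=1
t=4: g(4,0)=5 g(4,2)=4 g(4,4)=1
t=5: g(5,-1)=5 g(5,1)=9 g(5,3)=5 g(5,5)=1
t=6: g(6,0)=14 g(6,2)=14 g(6,4)=6 g(6,6)=1
t=7: g(7,-1)=14 g(7,1)=28 g(7,3)=20 g(7,5)=7 g(7,7)=1
t=8: g(8,0)=42 g(8,2)=48 g(8,4)=27 g(8,6)=8 g(8,8)=1
Paths never hitting -2: Σ_s g(8,s) = 126
Paths hitting -2: 2^8 - 126 = 130
P = 130/256 = 65/128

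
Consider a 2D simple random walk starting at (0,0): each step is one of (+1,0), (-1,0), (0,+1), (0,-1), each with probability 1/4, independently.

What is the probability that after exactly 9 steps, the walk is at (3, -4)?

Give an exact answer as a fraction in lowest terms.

Answer: 567/131072

Derivation:
Let h be the number of horizontal steps (so 9-h are vertical). To end at (3,-4) need (h+3)/2 right-steps and ((9-h)-4)/2 up-steps.
Sum over h with 3 ≤ h ≤ 5, h ≡ 1 (mod 2), 9-h ≡ 0 (mod 2):
h=3: C(9,3)·C(3,3)·C(6,1) = 84·1·6 = 504
h=5: C(9,5)·C(5,4)·C(4,0) = 126·5·1 = 630
Total favorable: 1134
Total paths: 4^9 = 262144
P = 1134/262144 = 567/131072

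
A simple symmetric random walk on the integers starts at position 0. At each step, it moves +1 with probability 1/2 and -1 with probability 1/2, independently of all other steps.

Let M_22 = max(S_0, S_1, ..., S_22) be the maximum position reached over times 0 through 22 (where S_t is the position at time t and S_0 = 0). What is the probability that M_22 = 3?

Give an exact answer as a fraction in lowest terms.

Answer: 124355/1048576

Derivation:
Let M_22 = max(S_0,...,S_22). Use the reflection principle: for j ≥ 1, #{paths with M_22 ≥ j} = #{S_22 ≥ j} + #{S_22 ≥ j+1}.
By reflection, #{M_22 ≥ 3} = #{S_22 ≥ 3} + #{S_22 ≥ 4} = 1097790 + 1097790 = 2195580.
#{M_22 ≥ 4} = #{S_22 ≥ 4} + #{S_22 ≥ 5} = 1097790 + 600370 = 1698160.
#{M_22 = 3} = 2195580 - 1698160 = 497420.
P(M_22 = 3) = 497420/4194304 = 124355/1048576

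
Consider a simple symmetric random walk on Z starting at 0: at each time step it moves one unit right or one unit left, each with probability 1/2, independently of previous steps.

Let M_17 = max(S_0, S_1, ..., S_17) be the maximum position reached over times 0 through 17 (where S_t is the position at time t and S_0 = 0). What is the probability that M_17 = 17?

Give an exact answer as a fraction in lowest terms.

Answer: 1/131072

Derivation:
Let M_17 = max(S_0,...,S_17). Use the reflection principle: for j ≥ 1, #{paths with M_17 ≥ j} = #{S_17 ≥ j} + #{S_17 ≥ j+1}.
By reflection, #{M_17 ≥ 17} = #{S_17 ≥ 17} + #{S_17 ≥ 18} = 1 + 0 = 1.
#{M_17 ≥ 18} = #{S_17 ≥ 18} + #{S_17 ≥ 19} = 0 + 0 = 0.
#{M_17 = 17} = 1 - 0 = 1.
P(M_17 = 17) = 1/131072 = 1/131072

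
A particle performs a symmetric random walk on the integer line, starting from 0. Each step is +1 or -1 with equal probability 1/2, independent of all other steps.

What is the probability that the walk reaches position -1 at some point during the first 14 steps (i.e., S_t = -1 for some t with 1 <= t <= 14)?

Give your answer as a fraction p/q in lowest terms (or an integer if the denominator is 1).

Answer: 1619/2048

Derivation:
Count via complement. Let g(t,s) = #length-t paths at position s with S_1..S_t all ≠ -1.
g(t,s) = g(t-1,s-1) + g(t-1,s+1) for s ≠ -1; g(t,-1) = 0.
t=0: g(0,0)=1
t=1: g(1,1)=1
t=2: g(2,0)=1 g(2,2)=1
t=3: g(3,1)=2 g(3,3)=1
t=4: g(4,0)=2 g(4,2)=3 g(4,4)=1
t=5: g(5,1)=5 g(5,3)=4 g(5,5)=1
t=6: g(6,0)=5 g(6,2)=9 g(6,4)=5 g(6,6)=1
t=7: g(7,1)=14 g(7,3)=14 g(7,5)=6 g(7,7)=1
t=8: g(8,0)=14 g(8,2)=28 g(8,4)=20 g(8,6)=7 g(8,8)=1
t=9: g(9,1)=42 g(9,3)=48 g(9,5)=27 g(9,7)=8 g(9,9)=1
t=10: g(10,0)=42 g(10,2)=90 g(10,4)=75 g(10,6)=35 g(10,8)=9 g(10,10)=1
t=11: g(11,1)=132 g(11,3)=165 g(11,5)=110 g(11,7)=44 g(11,9)=10 g(11,11)=1
t=12: g(12,0)=132 g(12,2)=297 g(12,4)=275 g(12,6)=154 g(12,8)=54 g(12,10)=11 g(12,12)=1
t=13: g(13,1)=429 g(13,3)=572 g(13,5)=429 g(13,7)=208 g(13,9)=65 g(13,11)=12 g(13,13)=1
t=14: g(14,0)=429 g(14,2)=1001 g(14,4)=1001 g(14,6)=637 g(14,8)=273 g(14,10)=77 g(14,12)=13 g(14,14)=1
Paths never hitting -1: Σ_s g(14,s) = 3432
Paths hitting -1: 2^14 - 3432 = 12952
P = 12952/16384 = 1619/2048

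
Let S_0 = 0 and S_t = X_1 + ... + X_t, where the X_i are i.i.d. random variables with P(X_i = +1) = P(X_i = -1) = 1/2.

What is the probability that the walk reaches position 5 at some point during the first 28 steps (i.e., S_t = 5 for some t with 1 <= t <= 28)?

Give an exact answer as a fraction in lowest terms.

Count via complement. Let g(t,s) = #length-t paths at position s with S_1..S_t all ≠ 5.
g(t,s) = g(t-1,s-1) + g(t-1,s+1) for s ≠ 5; g(t,5) = 0.
t=0: g(0,0)=1
t=1: g(1,-1)=1 g(1,1)=1
t=2: g(2,-2)=1 g(2,0)=2 g(2,2)=1
t=3: g(3,-3)=1 g(3,-1)=3 g(3,1)=3 g(3,3)=1
t=4: g(4,-4)=1 g(4,-2)=4 g(4,0)=6 g(4,2)=4 g(4,4)=1
t=5: g(5,-5)=1 g(5,-3)=5 g(5,-1)=10 g(5,1)=10 g(5,3)=5
t=6: g(6,-6)=1 g(6,-4)=6 g(6,-2)=15 g(6,0)=20 g(6,2)=15 g(6,4)=5
t=7: g(7,-7)=1 g(7,-5)=7 g(7,-3)=21 g(7,-1)=35 g(7,1)=35 g(7,3)=20
t=8: g(8,-8)=1 g(8,-6)=8 g(8,-4)=28 g(8,-2)=56 g(8,0)=70 g(8,2)=55 g(8,4)=20
t=9: g(9,-9)=1 g(9,-7)=9 g(9,-5)=36 g(9,-3)=84 g(9,-1)=126 g(9,1)=125 g(9,3)=75
t=10: g(10,-10)=1 g(10,-8)=10 g(10,-6)=45 g(10,-4)=120 g(10,-2)=210 g(10,0)=251 g(10,2)=200 g(10,4)=75
t=11: g(11,-11)=1 g(11,-9)=11 g(11,-7)=55 g(11,-5)=165 g(11,-3)=330 g(11,-1)=461 g(11,1)=451 g(11,3)=275
t=12: g(12,-12)=1 g(12,-10)=12 g(12,-8)=66 g(12,-6)=220 g(12,-4)=495 g(12,-2)=791 g(12,0)=912 g(12,2)=726 g(12,4)=275
t=13: g(13,-13)=1 g(13,-11)=13 g(13,-9)=78 g(13,-7)=286 g(13,-5)=715 g(13,-3)=1286 g(13,-1)=1703 g(13,1)=1638 g(13,3)=1001
t=14: g(14,-14)=1 g(14,-12)=14 g(14,-10)=91 g(14,-8)=364 g(14,-6)=1001 g(14,-4)=2001 g(14,-2)=2989 g(14,0)=3341 g(14,2)=2639 g(14,4)=1001
t=15: g(15,-15)=1 g(15,-13)=15 g(15,-11)=105 g(15,-9)=455 g(15,-7)=1365 g(15,-5)=3002 g(15,-3)=4990 g(15,-1)=6330 g(15,1)=5980 g(15,3)=3640
t=16: g(16,-16)=1 g(16,-14)=16 g(16,-12)=120 g(16,-10)=560 g(16,-8)=1820 g(16,-6)=4367 g(16,-4)=7992 g(16,-2)=11320 g(16,0)=12310 g(16,2)=9620 g(16,4)=3640
t=17: g(17,-17)=1 g(17,-15)=17 g(17,-13)=136 g(17,-11)=680 g(17,-9)=2380 g(17,-7)=6187 g(17,-5)=12359 g(17,-3)=19312 g(17,-1)=23630 g(17,1)=21930 g(17,3)=13260
t=18: g(18,-18)=1 g(18,-16)=18 g(18,-14)=153 g(18,-12)=816 g(18,-10)=3060 g(18,-8)=8567 g(18,-6)=18546 g(18,-4)=31671 g(18,-2)=42942 g(18,0)=45560 g(18,2)=35190 g(18,4)=13260
t=19: g(19,-19)=1 g(19,-17)=19 g(19,-15)=171 g(19,-13)=969 g(19,-11)=3876 g(19,-9)=11627 g(19,-7)=27113 g(19,-5)=50217 g(19,-3)=74613 g(19,-1)=88502 g(19,1)=80750 g(19,3)=48450
t=20: g(20,-20)=1 g(20,-18)=20 g(20,-16)=190 g(20,-14)=1140 g(20,-12)=4845 g(20,-10)=15503 g(20,-8)=38740 g(20,-6)=77330 g(20,-4)=124830 g(20,-2)=163115 g(20,0)=169252 g(20,2)=129200 g(20,4)=48450
t=21: g(21,-21)=1 g(21,-19)=21 g(21,-17)=210 g(21,-15)=1330 g(21,-13)=5985 g(21,-11)=20348 g(21,-9)=54243 g(21,-7)=116070 g(21,-5)=202160 g(21,-3)=287945 g(21,-1)=332367 g(21,1)=298452 g(21,3)=177650
t=22: g(22,-22)=1 g(22,-20)=22 g(22,-18)=231 g(22,-16)=1540 g(22,-14)=7315 g(22,-12)=26333 g(22,-10)=74591 g(22,-8)=170313 g(22,-6)=318230 g(22,-4)=490105 g(22,-2)=620312 g(22,0)=630819 g(22,2)=476102 g(22,4)=177650
t=23: g(23,-23)=1 g(23,-21)=23 g(23,-19)=253 g(23,-17)=1771 g(23,-15)=8855 g(23,-13)=33648 g(23,-11)=100924 g(23,-9)=244904 g(23,-7)=488543 g(23,-5)=808335 g(23,-3)=1110417 g(23,-1)=1251131 g(23,1)=1106921 g(23,3)=653752
t=24: g(24,-24)=1 g(24,-22)=24 g(24,-20)=276 g(24,-18)=2024 g(24,-16)=10626 g(24,-14)=42503 g(24,-12)=134572 g(24,-10)=345828 g(24,-8)=733447 g(24,-6)=1296878 g(24,-4)=1918752 g(24,-2)=2361548 g(24,0)=2358052 g(24,2)=1760673 g(24,4)=653752
t=25: g(25,-25)=1 g(25,-23)=25 g(25,-21)=300 g(25,-19)=2300 g(25,-17)=12650 g(25,-15)=53129 g(25,-13)=177075 g(25,-11)=480400 g(25,-9)=1079275 g(25,-7)=2030325 g(25,-5)=3215630 g(25,-3)=4280300 g(25,-1)=4719600 g(25,1)=4118725 g(25,3)=2414425
t=26: g(26,-26)=1 g(26,-24)=26 g(26,-22)=325 g(26,-20)=2600 g(26,-18)=14950 g(26,-16)=65779 g(26,-14)=230204 g(26,-12)=657475 g(26,-10)=1559675 g(26,-8)=3109600 g(26,-6)=5245955 g(26,-4)=7495930 g(26,-2)=8999900 g(26,0)=8838325 g(26,2)=6533150 g(26,4)=2414425
t=27: g(27,-27)=1 g(27,-25)=27 g(27,-23)=351 g(27,-21)=2925 g(27,-19)=17550 g(27,-17)=80729 g(27,-15)=295983 g(27,-13)=887679 g(27,-11)=2217150 g(27,-9)=4669275 g(27,-7)=8355555 g(27,-5)=12741885 g(27,-3)=16495830 g(27,-1)=17838225 g(27,1)=15371475 g(27,3)=8947575
t=28: g(28,-28)=1 g(28,-26)=28 g(28,-24)=378 g(28,-22)=3276 g(28,-20)=20475 g(28,-18)=98279 g(28,-16)=376712 g(28,-14)=1183662 g(28,-12)=3104829 g(28,-10)=6886425 g(28,-8)=13024830 g(28,-6)=21097440 g(28,-4)=29237715 g(28,-2)=34334055 g(28,0)=33209700 g(28,2)=24319050 g(28,4)=8947575
Paths never hitting 5: Σ_s g(28,s) = 175844430
Paths hitting 5: 2^28 - 175844430 = 92591026
P = 92591026/268435456 = 46295513/134217728

Answer: 46295513/134217728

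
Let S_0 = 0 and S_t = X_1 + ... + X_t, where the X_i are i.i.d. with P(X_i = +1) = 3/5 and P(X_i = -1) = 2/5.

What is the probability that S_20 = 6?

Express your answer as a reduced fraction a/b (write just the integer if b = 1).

To reach position 6 after 20 steps: need 13 steps of +1 and 7 steps of -1.
Number of such sequences: C(20,13) = 77520
Each has probability (3/5)^13 · (2/5)^7 = 204073344/95367431640625
P = 77520 · 204073344/95367431640625 = 3163953125376/19073486328125

Answer: 3163953125376/19073486328125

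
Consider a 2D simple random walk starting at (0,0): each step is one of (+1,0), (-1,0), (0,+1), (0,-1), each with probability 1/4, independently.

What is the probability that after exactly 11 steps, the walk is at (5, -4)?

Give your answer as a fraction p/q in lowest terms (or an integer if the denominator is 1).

Let h be the number of horizontal steps (so 11-h are vertical). To end at (5,-4) need (h+5)/2 right-steps and ((11-h)-4)/2 up-steps.
Sum over h with 5 ≤ h ≤ 7, h ≡ 1 (mod 2), 11-h ≡ 0 (mod 2):
h=5: C(11,5)·C(5,5)·C(6,1) = 462·1·6 = 2772
h=7: C(11,7)·C(7,6)·C(4,0) = 330·7·1 = 2310
Total favorable: 5082
Total paths: 4^11 = 4194304
P = 5082/4194304 = 2541/2097152

Answer: 2541/2097152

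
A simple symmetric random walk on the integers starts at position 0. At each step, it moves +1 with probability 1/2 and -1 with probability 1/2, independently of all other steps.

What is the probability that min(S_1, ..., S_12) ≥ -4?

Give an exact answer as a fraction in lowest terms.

Let f(t,s) = #length-t paths at position s with S_1..S_t all ≥ -4.
f(t,s) = f(t-1,s-1) + f(t-1,s+1) for s ≥ -4; f(t,s) = 0 for s < -4.
t=0: f(0,0)=1
t=1: f(1,-1)=1 f(1,1)=1
t=2: f(2,-2)=1 f(2,0)=2 f(2,2)=1
t=3: f(3,-3)=1 f(3,-1)=3 f(3,1)=3 f(3,3)=1
t=4: f(4,-4)=1 f(4,-2)=4 f(4,0)=6 f(4,2)=4 f(4,4)=1
t=5: f(5,-3)=5 f(5,-1)=10 f(5,1)=10 f(5,3)=5 f(5,5)=1
t=6: f(6,-4)=5 f(6,-2)=15 f(6,0)=20 f(6,2)=15 f(6,4)=6 f(6,6)=1
t=7: f(7,-3)=20 f(7,-1)=35 f(7,1)=35 f(7,3)=21 f(7,5)=7 f(7,7)=1
t=8: f(8,-4)=20 f(8,-2)=55 f(8,0)=70 f(8,2)=56 f(8,4)=28 f(8,6)=8 f(8,8)=1
t=9: f(9,-3)=75 f(9,-1)=125 f(9,1)=126 f(9,3)=84 f(9,5)=36 f(9,7)=9 f(9,9)=1
t=10: f(10,-4)=75 f(10,-2)=200 f(10,0)=251 f(10,2)=210 f(10,4)=120 f(10,6)=45 f(10,8)=10 f(10,10)=1
t=11: f(11,-3)=275 f(11,-1)=451 f(11,1)=461 f(11,3)=330 f(11,5)=165 f(11,7)=55 f(11,9)=11 f(11,11)=1
t=12: f(12,-4)=275 f(12,-2)=726 f(12,0)=912 f(12,2)=791 f(12,4)=495 f(12,6)=220 f(12,8)=66 f(12,10)=12 f(12,12)=1
Σ_s f(12,s) = 3498
P = 3498/4096 = 1749/2048

Answer: 1749/2048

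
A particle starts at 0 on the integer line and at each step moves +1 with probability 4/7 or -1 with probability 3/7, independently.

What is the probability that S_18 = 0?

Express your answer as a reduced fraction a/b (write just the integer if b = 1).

Answer: 250868520714240/1628413597910449

Derivation:
To be at 0 after 18 steps: need exactly 9 steps of +1 and 9 of -1.
Number of such sequences: C(18,9) = 48620
Each has probability (4/7)^9 · (3/7)^9 = 5159780352/1628413597910449
P = 48620 · 5159780352/1628413597910449 = 250868520714240/1628413597910449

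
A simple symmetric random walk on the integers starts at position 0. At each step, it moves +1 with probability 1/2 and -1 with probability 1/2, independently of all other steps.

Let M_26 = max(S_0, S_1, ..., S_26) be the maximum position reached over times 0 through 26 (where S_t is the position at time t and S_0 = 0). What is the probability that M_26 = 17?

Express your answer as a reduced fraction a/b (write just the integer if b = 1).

Answer: 7475/33554432

Derivation:
Let M_26 = max(S_0,...,S_26). Use the reflection principle: for j ≥ 1, #{paths with M_26 ≥ j} = #{S_26 ≥ j} + #{S_26 ≥ j+1}.
By reflection, #{M_26 ≥ 17} = #{S_26 ≥ 17} + #{S_26 ≥ 18} = 17902 + 17902 = 35804.
#{M_26 ≥ 18} = #{S_26 ≥ 18} + #{S_26 ≥ 19} = 17902 + 2952 = 20854.
#{M_26 = 17} = 35804 - 20854 = 14950.
P(M_26 = 17) = 14950/67108864 = 7475/33554432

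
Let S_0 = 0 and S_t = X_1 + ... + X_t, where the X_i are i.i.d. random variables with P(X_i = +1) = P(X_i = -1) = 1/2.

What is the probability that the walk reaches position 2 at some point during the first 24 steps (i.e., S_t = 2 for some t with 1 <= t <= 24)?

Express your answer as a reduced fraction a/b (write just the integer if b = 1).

Answer: 2894229/4194304

Derivation:
Count via complement. Let g(t,s) = #length-t paths at position s with S_1..S_t all ≠ 2.
g(t,s) = g(t-1,s-1) + g(t-1,s+1) for s ≠ 2; g(t,2) = 0.
t=0: g(0,0)=1
t=1: g(1,-1)=1 g(1,1)=1
t=2: g(2,-2)=1 g(2,0)=2
t=3: g(3,-3)=1 g(3,-1)=3 g(3,1)=2
t=4: g(4,-4)=1 g(4,-2)=4 g(4,0)=5
t=5: g(5,-5)=1 g(5,-3)=5 g(5,-1)=9 g(5,1)=5
t=6: g(6,-6)=1 g(6,-4)=6 g(6,-2)=14 g(6,0)=14
t=7: g(7,-7)=1 g(7,-5)=7 g(7,-3)=20 g(7,-1)=28 g(7,1)=14
t=8: g(8,-8)=1 g(8,-6)=8 g(8,-4)=27 g(8,-2)=48 g(8,0)=42
t=9: g(9,-9)=1 g(9,-7)=9 g(9,-5)=35 g(9,-3)=75 g(9,-1)=90 g(9,1)=42
t=10: g(10,-10)=1 g(10,-8)=10 g(10,-6)=44 g(10,-4)=110 g(10,-2)=165 g(10,0)=132
t=11: g(11,-11)=1 g(11,-9)=11 g(11,-7)=54 g(11,-5)=154 g(11,-3)=275 g(11,-1)=297 g(11,1)=132
t=12: g(12,-12)=1 g(12,-10)=12 g(12,-8)=65 g(12,-6)=208 g(12,-4)=429 g(12,-2)=572 g(12,0)=429
t=13: g(13,-13)=1 g(13,-11)=13 g(13,-9)=77 g(13,-7)=273 g(13,-5)=637 g(13,-3)=1001 g(13,-1)=1001 g(13,1)=429
t=14: g(14,-14)=1 g(14,-12)=14 g(14,-10)=90 g(14,-8)=350 g(14,-6)=910 g(14,-4)=1638 g(14,-2)=2002 g(14,0)=1430
t=15: g(15,-15)=1 g(15,-13)=15 g(15,-11)=104 g(15,-9)=440 g(15,-7)=1260 g(15,-5)=2548 g(15,-3)=3640 g(15,-1)=3432 g(15,1)=1430
t=16: g(16,-16)=1 g(16,-14)=16 g(16,-12)=119 g(16,-10)=544 g(16,-8)=1700 g(16,-6)=3808 g(16,-4)=6188 g(16,-2)=7072 g(16,0)=4862
t=17: g(17,-17)=1 g(17,-15)=17 g(17,-13)=135 g(17,-11)=663 g(17,-9)=2244 g(17,-7)=5508 g(17,-5)=9996 g(17,-3)=13260 g(17,-1)=11934 g(17,1)=4862
t=18: g(18,-18)=1 g(18,-16)=18 g(18,-14)=152 g(18,-12)=798 g(18,-10)=2907 g(18,-8)=7752 g(18,-6)=15504 g(18,-4)=23256 g(18,-2)=25194 g(18,0)=16796
t=19: g(19,-19)=1 g(19,-17)=19 g(19,-15)=170 g(19,-13)=950 g(19,-11)=3705 g(19,-9)=10659 g(19,-7)=23256 g(19,-5)=38760 g(19,-3)=48450 g(19,-1)=41990 g(19,1)=16796
t=20: g(20,-20)=1 g(20,-18)=20 g(20,-16)=189 g(20,-14)=1120 g(20,-12)=4655 g(20,-10)=14364 g(20,-8)=33915 g(20,-6)=62016 g(20,-4)=87210 g(20,-2)=90440 g(20,0)=58786
t=21: g(21,-21)=1 g(21,-19)=21 g(21,-17)=209 g(21,-15)=1309 g(21,-13)=5775 g(21,-11)=19019 g(21,-9)=48279 g(21,-7)=95931 g(21,-5)=149226 g(21,-3)=177650 g(21,-1)=149226 g(21,1)=58786
t=22: g(22,-22)=1 g(22,-20)=22 g(22,-18)=230 g(22,-16)=1518 g(22,-14)=7084 g(22,-12)=24794 g(22,-10)=67298 g(22,-8)=144210 g(22,-6)=245157 g(22,-4)=326876 g(22,-2)=326876 g(22,0)=208012
t=23: g(23,-23)=1 g(23,-21)=23 g(23,-19)=252 g(23,-17)=1748 g(23,-15)=8602 g(23,-13)=31878 g(23,-11)=92092 g(23,-9)=211508 g(23,-7)=389367 g(23,-5)=572033 g(23,-3)=653752 g(23,-1)=534888 g(23,1)=208012
t=24: g(24,-24)=1 g(24,-22)=24 g(24,-20)=275 g(24,-18)=2000 g(24,-16)=10350 g(24,-14)=40480 g(24,-12)=123970 g(24,-10)=303600 g(24,-8)=600875 g(24,-6)=961400 g(24,-4)=1225785 g(24,-2)=1188640 g(24,0)=742900
Paths never hitting 2: Σ_s g(24,s) = 5200300
Paths hitting 2: 2^24 - 5200300 = 11576916
P = 11576916/16777216 = 2894229/4194304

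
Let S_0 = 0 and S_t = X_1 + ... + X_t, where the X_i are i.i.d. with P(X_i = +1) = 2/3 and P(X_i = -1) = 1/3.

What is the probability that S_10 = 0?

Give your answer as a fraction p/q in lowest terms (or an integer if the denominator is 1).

To be at 0 after 10 steps: need exactly 5 steps of +1 and 5 of -1.
Number of such sequences: C(10,5) = 252
Each has probability (2/3)^5 · (1/3)^5 = 32/59049
P = 252 · 32/59049 = 896/6561

Answer: 896/6561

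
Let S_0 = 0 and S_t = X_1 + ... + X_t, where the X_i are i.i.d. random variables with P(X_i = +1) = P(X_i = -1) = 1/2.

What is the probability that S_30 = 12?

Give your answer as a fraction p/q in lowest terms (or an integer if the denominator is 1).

To reach position 12 after 30 steps: need 21 steps of +1 and 9 of -1.
Favorable paths: C(30,21) = 14307150
Total paths: 2^30 = 1073741824
P = 14307150/1073741824 = 7153575/536870912

Answer: 7153575/536870912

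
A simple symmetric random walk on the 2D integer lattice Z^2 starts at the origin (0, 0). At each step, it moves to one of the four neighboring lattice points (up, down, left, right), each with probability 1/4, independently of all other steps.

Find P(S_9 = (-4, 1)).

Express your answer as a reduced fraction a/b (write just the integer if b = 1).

Answer: 189/16384

Derivation:
Let h be the number of horizontal steps (so 9-h are vertical). To end at (-4,1) need (h-4)/2 right-steps and ((9-h)+1)/2 up-steps.
Sum over h with 4 ≤ h ≤ 8, h ≡ 0 (mod 2), 9-h ≡ 1 (mod 2):
h=4: C(9,4)·C(4,0)·C(5,3) = 126·1·10 = 1260
h=6: C(9,6)·C(6,1)·C(3,2) = 84·6·3 = 1512
h=8: C(9,8)·C(8,2)·C(1,1) = 9·28·1 = 252
Total favorable: 3024
Total paths: 4^9 = 262144
P = 3024/262144 = 189/16384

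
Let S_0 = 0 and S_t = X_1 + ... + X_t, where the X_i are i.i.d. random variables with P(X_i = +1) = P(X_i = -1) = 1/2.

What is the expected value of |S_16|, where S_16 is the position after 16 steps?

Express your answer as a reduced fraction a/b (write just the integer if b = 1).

Answer: 6435/2048

Derivation:
S_16 takes values m ≡ 0 (mod 2) with |m| ≤ 16; P(S_16=m) = C(16,(16+m)/2)/2^16.
Total paths: 2^16 = 65536
Distribution: P(S=-16)=1/65536, P(S=-14)=16/65536, P(S=-12)=120/65536, P(S=-10)=560/65536, P(S=-8)=1820/65536, P(S=-6)=4368/65536, P(S=-4)=8008/65536, P(S=-2)=11440/65536, P(S=0)=12870/65536, P(S=2)=11440/65536, P(S=4)=8008/65536, P(S=6)=4368/65536, P(S=8)=1820/65536, P(S=10)=560/65536, P(S=12)=120/65536, P(S=14)=16/65536, P(S=16)=1/65536
E[|S_16|] = Σ_m |m|·P(S_16=m) = 205920/65536 = 6435/2048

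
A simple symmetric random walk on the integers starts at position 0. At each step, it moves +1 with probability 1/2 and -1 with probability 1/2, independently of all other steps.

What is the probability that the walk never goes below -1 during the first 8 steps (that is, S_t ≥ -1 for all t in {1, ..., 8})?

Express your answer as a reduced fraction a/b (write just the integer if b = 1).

Let f(t,s) = #length-t paths at position s with S_1..S_t all ≥ -1.
f(t,s) = f(t-1,s-1) + f(t-1,s+1) for s ≥ -1; f(t,s) = 0 for s < -1.
t=0: f(0,0)=1
t=1: f(1,-1)=1 f(1,1)=1
t=2: f(2,0)=2 f(2,2)=1
t=3: f(3,-1)=2 f(3,1)=3 f(3,3)=1
t=4: f(4,0)=5 f(4,2)=4 f(4,4)=1
t=5: f(5,-1)=5 f(5,1)=9 f(5,3)=5 f(5,5)=1
t=6: f(6,0)=14 f(6,2)=14 f(6,4)=6 f(6,6)=1
t=7: f(7,-1)=14 f(7,1)=28 f(7,3)=20 f(7,5)=7 f(7,7)=1
t=8: f(8,0)=42 f(8,2)=48 f(8,4)=27 f(8,6)=8 f(8,8)=1
Σ_s f(8,s) = 126
P = 126/256 = 63/128

Answer: 63/128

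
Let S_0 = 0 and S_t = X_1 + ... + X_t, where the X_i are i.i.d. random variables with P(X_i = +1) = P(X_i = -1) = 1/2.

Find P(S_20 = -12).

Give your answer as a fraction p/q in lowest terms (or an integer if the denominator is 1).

To reach position -12 after 20 steps: need 4 steps of +1 and 16 of -1.
Favorable paths: C(20,4) = 4845
Total paths: 2^20 = 1048576
P = 4845/1048576 = 4845/1048576

Answer: 4845/1048576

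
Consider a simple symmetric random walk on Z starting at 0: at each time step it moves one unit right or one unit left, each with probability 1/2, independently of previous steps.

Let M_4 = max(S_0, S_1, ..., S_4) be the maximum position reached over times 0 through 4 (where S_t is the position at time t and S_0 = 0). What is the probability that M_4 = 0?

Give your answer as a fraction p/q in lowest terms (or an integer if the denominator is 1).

Answer: 3/8

Derivation:
Let M_4 = max(S_0,...,S_4). Use the reflection principle: for j ≥ 1, #{paths with M_4 ≥ j} = #{S_4 ≥ j} + #{S_4 ≥ j+1}.
P(M_4 ≥ 0) = 1 since S_0 = 0, so #{M_4 ≥ 0} = 16.
#{M_4 ≥ 1} = #{S_4 ≥ 1} + #{S_4 ≥ 2} = 5 + 5 = 10.
#{M_4 = 0} = 16 - 10 = 6.
P(M_4 = 0) = 6/16 = 3/8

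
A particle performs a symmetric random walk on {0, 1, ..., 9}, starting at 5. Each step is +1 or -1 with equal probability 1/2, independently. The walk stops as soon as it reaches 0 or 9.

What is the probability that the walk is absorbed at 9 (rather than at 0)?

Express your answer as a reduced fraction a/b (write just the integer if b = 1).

Symmetric walk (p = 1/2): the harmonic-function argument gives P(hit 9 before 0 | start at 5) = a/N.
P = 5/9 = 5/9

Answer: 5/9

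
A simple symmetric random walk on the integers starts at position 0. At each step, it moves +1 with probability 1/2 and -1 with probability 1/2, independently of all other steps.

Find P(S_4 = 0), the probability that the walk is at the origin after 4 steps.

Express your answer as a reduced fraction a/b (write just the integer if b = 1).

To return to 0 after 4 steps: need exactly 2 steps of +1 and 2 of -1.
Favorable paths: C(4,2) = 6
Total paths: 2^4 = 16
P = 6/16 = 3/8

Answer: 3/8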